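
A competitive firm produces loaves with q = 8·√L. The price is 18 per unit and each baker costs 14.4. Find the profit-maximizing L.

MP_L = (1/2)·8·L^(-1/2) = 4·L^(-1/2).
Profit maximization for a price taker requires P·MP_L = w: 18·4·L^(-1/2) = 14.4.
So L^(-1/2) = 0.2, which gives L = 25.

L* = 25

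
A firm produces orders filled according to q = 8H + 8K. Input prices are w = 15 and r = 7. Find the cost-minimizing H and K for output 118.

The inputs are perfect substitutes, so the firm uses whichever has the lower cost per unit of output.
Cost per unit of output via H is w/8 = 1.875; via K it is r/8 = 0.875. K is cheaper.
Producing q = 118 with K alone: H = 0, K = 14.75.

H* = 0, K* = 14.75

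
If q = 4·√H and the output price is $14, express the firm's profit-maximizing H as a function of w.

H(w) = 784/w²

MP_H = (1/2)·4·H^(-1/2) = 2·H^(-1/2).
Setting P·MP_H = w: 28·H^(-1/2) = w.
Solving for H: H^(-1/2) = w/28, so H = (28/w)^(2).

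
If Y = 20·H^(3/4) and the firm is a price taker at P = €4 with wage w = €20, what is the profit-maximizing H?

MP_H = (3/4)·20·H^(-1/4) = 15·H^(-1/4).
Profit maximization for a price taker requires P·MP_H = w: 4·15·H^(-1/4) = 20.
So H^(-1/4) = 1/3, which gives H = 81.

H* = 81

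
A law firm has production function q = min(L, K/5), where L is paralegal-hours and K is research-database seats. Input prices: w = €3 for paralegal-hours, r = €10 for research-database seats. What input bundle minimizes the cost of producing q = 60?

L* = 60, K* = 300

With a fixed-proportions technology, the cost-minimizing bundle uses no slack in either input: L = K/5 = q.
So L = 60 and K = 5·60 = 300.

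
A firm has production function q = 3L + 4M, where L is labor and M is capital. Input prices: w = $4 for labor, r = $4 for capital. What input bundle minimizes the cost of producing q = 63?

The inputs are perfect substitutes, so the firm uses whichever has the lower cost per unit of output.
Cost per unit of output via L is w/3 = 4/3; via M it is r/4 = 1. M is cheaper.
Producing q = 63 with M alone: L = 0, M = 15.75.

L* = 0, M* = 15.75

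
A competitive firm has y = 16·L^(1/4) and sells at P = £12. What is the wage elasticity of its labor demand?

ε = -4/3

MP_L = (1/4)·16·L^(-3/4), so P·MP_L = w gives 48·L^(-3/4) = w.
Solving, L(w) = (48/w)^(4/3). This is a constant-elasticity form: L ∝ w^(−4/3), so ε = −4/3.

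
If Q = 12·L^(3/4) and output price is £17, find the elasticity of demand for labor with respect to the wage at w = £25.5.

ε = -4

MP_L = (3/4)·12·L^(-1/4), so P·MP_L = w gives 153·L^(-1/4) = w.
Solving, L(w) = (153/w)^(4). This is a constant-elasticity form: L ∝ w^(−4), so ε = −4.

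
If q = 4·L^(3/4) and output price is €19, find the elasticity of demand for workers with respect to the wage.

MP_L = (3/4)·4·L^(-1/4), so P·MP_L = w gives 57·L^(-1/4) = w.
Solving, L(w) = (57/w)^(4). This is a constant-elasticity form: L ∝ w^(−4), so ε = −4.

ε = -4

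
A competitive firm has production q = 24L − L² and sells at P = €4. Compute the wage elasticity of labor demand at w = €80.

ε = -5

From P·MP_L = w with MP_L = 24 − 2L, labor demand is L(w) = (24 − w/4)/2.
dL/dw = −1/(8) = -0.125.
At w = 80, L = 2, so ε = (dL/dw)·(w/L) = (-0.125)·(80/2) = -5.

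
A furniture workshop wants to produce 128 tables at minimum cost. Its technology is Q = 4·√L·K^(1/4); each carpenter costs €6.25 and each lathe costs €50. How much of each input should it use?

Cost minimization requires the marginal rate of technical substitution to equal the input-price ratio: MP_L/MP_K = w/r.
Here MP_L/MP_K = (1/2)·(K/L)/(1/4) = 2·(K/L). Setting this equal to 6.25/50 = 0.125 gives K = 0.0625L.
Substituting into Q = 128: 4·L^(1/2)·(0.0625L)^(1/4) = 128.
Solving, L = 256 and K = 16.

L* = 256, K* = 16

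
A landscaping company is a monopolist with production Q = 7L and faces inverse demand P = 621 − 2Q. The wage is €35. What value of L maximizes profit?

Marginal revenue from the inverse demand is MR = 621 − 4Q.
The marginal product is MP_L = 7.
A monopolist hires until marginal revenue product equals the wage: MR·MP_L = w.
(621 − 28L)·7 = 35, so L = 22.

L* = 22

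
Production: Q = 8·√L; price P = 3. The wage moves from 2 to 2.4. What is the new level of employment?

L* = 25

From P·MP_L = w with MP_L = 4·L^(-1/2), the labor demand is L(w) = (12/w)^(2).
At w = 2: L = 36. At w = 2.4: L = 25.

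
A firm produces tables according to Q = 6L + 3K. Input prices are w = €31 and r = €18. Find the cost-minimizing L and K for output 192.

The inputs are perfect substitutes, so the firm uses whichever has the lower cost per unit of output.
Cost per unit of output via L is w/6 = 31/6; via K it is r/3 = 6. L is cheaper.
Producing Q = 192 with L alone: L = 32, K = 0.

L* = 32, K* = 0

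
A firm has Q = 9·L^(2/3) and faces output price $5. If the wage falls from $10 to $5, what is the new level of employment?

L* = 216

From P·MP_L = w with MP_L = 6·L^(-1/3), the labor demand is L(w) = (30/w)^(3).
At w = 10: L = 27. At w = 5: L = 216.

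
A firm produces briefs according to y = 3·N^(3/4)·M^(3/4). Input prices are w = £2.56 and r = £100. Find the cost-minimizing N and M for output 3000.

N* = 625, M* = 16

Cost minimization requires the marginal rate of technical substitution to equal the input-price ratio: MP_N/MP_M = w/r.
Here MP_N/MP_M = (3/4)·(M/N)/(3/4) = (M/N). Setting this equal to 2.56/100 = 0.0256 gives M = 0.0256N.
Substituting into y = 3000: 3·N^(3/4)·(0.0256N)^(3/4) = 3000.
Solving, N = 625 and M = 16.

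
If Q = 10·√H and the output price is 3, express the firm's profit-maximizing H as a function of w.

MP_H = (1/2)·10·H^(-1/2) = 5·H^(-1/2).
Setting P·MP_H = w: 15·H^(-1/2) = w.
Solving for H: H^(-1/2) = w/15, so H = (15/w)^(2).

H(w) = 225/w²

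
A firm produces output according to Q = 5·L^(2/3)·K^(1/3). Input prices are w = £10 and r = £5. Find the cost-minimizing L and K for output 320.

L* = 64, K* = 64

Cost minimization requires the marginal rate of technical substitution to equal the input-price ratio: MP_L/MP_K = w/r.
Here MP_L/MP_K = (2/3)·(K/L)/(1/3) = 2·(K/L). Setting this equal to 10/5 = 2 gives K = L.
Substituting into Q = 320: 5·L^(2/3)·(L)^(1/3) = 320.
Solving, L = 64 and K = 64.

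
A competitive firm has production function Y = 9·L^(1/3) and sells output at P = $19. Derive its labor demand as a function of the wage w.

L(w) = (57/w)^(3/2)

MP_L = (1/3)·9·L^(-2/3) = 3·L^(-2/3).
Setting P·MP_L = w: 57·L^(-2/3) = w.
Solving for L: L^(-2/3) = w/57, so L = (57/w)^(3/2).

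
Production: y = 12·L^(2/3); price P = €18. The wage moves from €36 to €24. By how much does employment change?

ΔL = 152

From P·MP_L = w with MP_L = 8·L^(-1/3), the labor demand is L(w) = (144/w)^(3).
At w = 36: L = 64. At w = 24: L = 216.
ΔL = 216 − 64 = 152.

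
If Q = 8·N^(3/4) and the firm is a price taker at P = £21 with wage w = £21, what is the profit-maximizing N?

MP_N = (3/4)·8·N^(-1/4) = 6·N^(-1/4).
Profit maximization for a price taker requires P·MP_N = w: 21·6·N^(-1/4) = 21.
So N^(-1/4) = 1/6, which gives N = 1296.

N* = 1296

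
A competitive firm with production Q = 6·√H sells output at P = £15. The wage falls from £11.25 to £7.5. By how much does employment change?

ΔH = 20

From P·MP_H = w with MP_H = 3·H^(-1/2), the labor demand is H(w) = (45/w)^(2).
At w = 11.25: H = 16. At w = 7.5: H = 36.
ΔH = 36 − 16 = 20.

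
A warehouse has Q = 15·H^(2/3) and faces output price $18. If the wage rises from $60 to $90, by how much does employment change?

From P·MP_H = w with MP_H = 10·H^(-1/3), the labor demand is H(w) = (180/w)^(3).
At w = 60: H = 27. At w = 90: H = 8.
ΔH = 8 − 27 = -19.

ΔH = -19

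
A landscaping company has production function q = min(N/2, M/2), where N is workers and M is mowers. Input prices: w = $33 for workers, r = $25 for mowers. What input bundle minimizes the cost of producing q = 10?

N* = 20, M* = 20

With a fixed-proportions technology, the cost-minimizing bundle uses no slack in either input: N/2 = M/2 = q.
So N = 2·10 = 20 and M = 2·10 = 20.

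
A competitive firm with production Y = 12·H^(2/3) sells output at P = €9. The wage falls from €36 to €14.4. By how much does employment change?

ΔH = 117

From P·MP_H = w with MP_H = 8·H^(-1/3), the labor demand is H(w) = (72/w)^(3).
At w = 36: H = 8. At w = 14.4: H = 125.
ΔH = 125 − 8 = 117.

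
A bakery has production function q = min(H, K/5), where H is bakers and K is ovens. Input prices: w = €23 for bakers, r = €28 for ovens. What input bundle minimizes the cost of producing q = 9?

H* = 9, K* = 45

With a fixed-proportions technology, the cost-minimizing bundle uses no slack in either input: H = K/5 = q.
So H = 9 and K = 5·9 = 45.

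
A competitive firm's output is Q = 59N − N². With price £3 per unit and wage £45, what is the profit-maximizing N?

The marginal product of N is MP_N = 59 − 2N.
A price-taking firm hires until the value of the marginal product equals the wage: P·MP_N = w, so 3·(59 − 2N) = 45.
Then 59 − 2N = 15, giving N = 22.

N* = 22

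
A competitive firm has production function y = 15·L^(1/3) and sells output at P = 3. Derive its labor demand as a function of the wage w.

MP_L = (1/3)·15·L^(-2/3) = 5·L^(-2/3).
Setting P·MP_L = w: 15·L^(-2/3) = w.
Solving for L: L^(-2/3) = w/15, so L = (15/w)^(3/2).

L(w) = (15/w)^(3/2)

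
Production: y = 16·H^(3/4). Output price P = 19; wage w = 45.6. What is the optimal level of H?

H* = 625

MP_H = (3/4)·16·H^(-1/4) = 12·H^(-1/4).
Profit maximization for a price taker requires P·MP_H = w: 19·12·H^(-1/4) = 45.6.
So H^(-1/4) = 0.2, which gives H = 625.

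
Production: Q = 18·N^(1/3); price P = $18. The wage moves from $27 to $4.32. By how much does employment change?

From P·MP_N = w with MP_N = 6·N^(-2/3), the labor demand is N(w) = (108/w)^(3/2).
At w = 27: N = 8. At w = 4.32: N = 125.
ΔN = 125 − 8 = 117.

ΔN = 117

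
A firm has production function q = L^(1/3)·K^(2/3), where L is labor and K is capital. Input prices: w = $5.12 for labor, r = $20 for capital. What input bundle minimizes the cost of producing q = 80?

Cost minimization requires the marginal rate of technical substitution to equal the input-price ratio: MP_L/MP_K = w/r.
Here MP_L/MP_K = (1/3)·(K/L)/(2/3) = 0.5·(K/L). Setting this equal to 5.12/20 = 0.256 gives K = 0.512L.
Substituting into q = 80: L^(1/3)·(0.512L)^(2/3) = 80.
Solving, L = 125 and K = 64.

L* = 125, K* = 64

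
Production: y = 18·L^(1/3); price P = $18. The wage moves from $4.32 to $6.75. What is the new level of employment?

L* = 64

From P·MP_L = w with MP_L = 6·L^(-2/3), the labor demand is L(w) = (108/w)^(3/2).
At w = 4.32: L = 125. At w = 6.75: L = 64.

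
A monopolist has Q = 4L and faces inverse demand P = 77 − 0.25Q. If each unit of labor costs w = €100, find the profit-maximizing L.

L* = 26

Marginal revenue from the inverse demand is MR = 77 − 0.5Q.
The marginal product is MP_L = 4.
A monopolist hires until marginal revenue product equals the wage: MR·MP_L = w.
(77 − 2L)·4 = 100, so L = 26.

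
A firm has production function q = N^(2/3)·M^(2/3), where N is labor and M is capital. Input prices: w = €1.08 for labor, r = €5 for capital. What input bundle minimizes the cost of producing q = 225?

N* = 125, M* = 27

Cost minimization requires the marginal rate of technical substitution to equal the input-price ratio: MP_N/MP_M = w/r.
Here MP_N/MP_M = (2/3)·(M/N)/(2/3) = (M/N). Setting this equal to 1.08/5 = 0.216 gives M = 0.216N.
Substituting into q = 225: N^(2/3)·(0.216N)^(2/3) = 225.
Solving, N = 125 and M = 27.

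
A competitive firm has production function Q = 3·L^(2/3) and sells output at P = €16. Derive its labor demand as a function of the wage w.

MP_L = (2/3)·3·L^(-1/3) = 2·L^(-1/3).
Setting P·MP_L = w: 32·L^(-1/3) = w.
Solving for L: L^(-1/3) = w/32, so L = (32/w)^(3).

L(w) = 32768/w³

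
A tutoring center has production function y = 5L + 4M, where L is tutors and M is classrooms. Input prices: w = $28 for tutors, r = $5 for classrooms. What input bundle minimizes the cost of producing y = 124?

The inputs are perfect substitutes, so the firm uses whichever has the lower cost per unit of output.
Cost per unit of output via L is w/5 = 5.6; via M it is r/4 = 1.25. M is cheaper.
Producing y = 124 with M alone: L = 0, M = 31.

L* = 0, M* = 31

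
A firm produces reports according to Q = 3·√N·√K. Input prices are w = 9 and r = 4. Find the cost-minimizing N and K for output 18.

N* = 4, K* = 9

Cost minimization requires the marginal rate of technical substitution to equal the input-price ratio: MP_N/MP_K = w/r.
Here MP_N/MP_K = (1/2)·(K/N)/(1/2) = (K/N). Setting this equal to 9/4 = 2.25 gives K = 2.25N.
Substituting into Q = 18: 3·N^(1/2)·(2.25N)^(1/2) = 18.
Solving, N = 4 and K = 9.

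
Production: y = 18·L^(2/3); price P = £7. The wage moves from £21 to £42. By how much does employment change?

From P·MP_L = w with MP_L = 12·L^(-1/3), the labor demand is L(w) = (84/w)^(3).
At w = 21: L = 64. At w = 42: L = 8.
ΔL = 8 − 64 = -56.

ΔL = -56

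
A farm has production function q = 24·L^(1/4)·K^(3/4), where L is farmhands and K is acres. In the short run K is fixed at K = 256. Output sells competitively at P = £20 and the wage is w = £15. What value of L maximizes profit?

L* = 4096

With K = 256, MP_L = (1/4)·24·L^(-3/4)·256^(3/4) = 384·L^(-3/4).
Profit maximization for a price taker requires P·MP_L = w: 20·384·L^(-3/4) = 15.
So L^(-3/4) = 0.001953125, which gives L = 4096.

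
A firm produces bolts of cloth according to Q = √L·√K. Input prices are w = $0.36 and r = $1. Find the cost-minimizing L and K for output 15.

L* = 25, K* = 9

Cost minimization requires the marginal rate of technical substitution to equal the input-price ratio: MP_L/MP_K = w/r.
Here MP_L/MP_K = (1/2)·(K/L)/(1/2) = (K/L). Setting this equal to 0.36/1 = 0.36 gives K = 0.36L.
Substituting into Q = 15: L^(1/2)·(0.36L)^(1/2) = 15.
Solving, L = 25 and K = 9.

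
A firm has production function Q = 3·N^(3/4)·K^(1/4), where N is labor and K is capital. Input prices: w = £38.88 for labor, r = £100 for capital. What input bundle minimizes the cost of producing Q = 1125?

Cost minimization requires the marginal rate of technical substitution to equal the input-price ratio: MP_N/MP_K = w/r.
Here MP_N/MP_K = (3/4)·(K/N)/(1/4) = 3·(K/N). Setting this equal to 38.88/100 = 0.3888 gives K = 0.1296N.
Substituting into Q = 1125: 3·N^(3/4)·(0.1296N)^(1/4) = 1125.
Solving, N = 625 and K = 81.

N* = 625, K* = 81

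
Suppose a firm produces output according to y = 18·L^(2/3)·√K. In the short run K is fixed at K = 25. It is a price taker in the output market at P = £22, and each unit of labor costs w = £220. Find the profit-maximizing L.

With K = 25, MP_L = (2/3)·18·L^(-1/3)·25^(1/2) = 60·L^(-1/3).
Profit maximization for a price taker requires P·MP_L = w: 22·60·L^(-1/3) = 220.
So L^(-1/3) = 1/6, which gives L = 216.

L* = 216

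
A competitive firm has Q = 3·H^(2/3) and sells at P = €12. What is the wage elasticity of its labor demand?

ε = -3

MP_H = (2/3)·3·H^(-1/3), so P·MP_H = w gives 24·H^(-1/3) = w.
Solving, H(w) = (24/w)^(3). This is a constant-elasticity form: H ∝ w^(−3), so ε = −3.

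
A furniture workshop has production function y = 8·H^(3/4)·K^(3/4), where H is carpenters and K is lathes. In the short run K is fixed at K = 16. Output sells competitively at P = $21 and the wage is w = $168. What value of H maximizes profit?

With K = 16, MP_H = (3/4)·8·H^(-1/4)·16^(3/4) = 48·H^(-1/4).
Profit maximization for a price taker requires P·MP_H = w: 21·48·H^(-1/4) = 168.
So H^(-1/4) = 1/6, which gives H = 1296.

H* = 1296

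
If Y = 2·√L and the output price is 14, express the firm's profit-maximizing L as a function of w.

L(w) = 196/w²

MP_L = (1/2)·2·L^(-1/2) = L^(-1/2).
Setting P·MP_L = w: 14·L^(-1/2) = w.
Solving for L: L^(-1/2) = w/14, so L = (14/w)^(2).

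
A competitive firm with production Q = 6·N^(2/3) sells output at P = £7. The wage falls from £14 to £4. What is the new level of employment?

From P·MP_N = w with MP_N = 4·N^(-1/3), the labor demand is N(w) = (28/w)^(3).
At w = 14: N = 8. At w = 4: N = 343.

N* = 343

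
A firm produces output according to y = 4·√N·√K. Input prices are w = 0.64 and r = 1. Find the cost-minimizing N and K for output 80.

N* = 25, K* = 16

Cost minimization requires the marginal rate of technical substitution to equal the input-price ratio: MP_N/MP_K = w/r.
Here MP_N/MP_K = (1/2)·(K/N)/(1/2) = (K/N). Setting this equal to 0.64/1 = 0.64 gives K = 0.64N.
Substituting into y = 80: 4·N^(1/2)·(0.64N)^(1/2) = 80.
Solving, N = 25 and K = 16.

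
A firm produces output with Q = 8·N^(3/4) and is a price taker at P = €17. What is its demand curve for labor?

N(w) = (102/w)^(4)

MP_N = (3/4)·8·N^(-1/4) = 6·N^(-1/4).
Setting P·MP_N = w: 102·N^(-1/4) = w.
Solving for N: N^(-1/4) = w/102, so N = (102/w)^(4).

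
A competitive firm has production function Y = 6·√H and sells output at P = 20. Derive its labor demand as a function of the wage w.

H(w) = 3600/w²

MP_H = (1/2)·6·H^(-1/2) = 3·H^(-1/2).
Setting P·MP_H = w: 60·H^(-1/2) = w.
Solving for H: H^(-1/2) = w/60, so H = (60/w)^(2).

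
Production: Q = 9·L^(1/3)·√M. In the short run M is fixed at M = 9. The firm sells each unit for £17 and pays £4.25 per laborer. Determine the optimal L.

L* = 216

With M = 9, MP_L = (1/3)·9·L^(-2/3)·9^(1/2) = 9·L^(-2/3).
Profit maximization for a price taker requires P·MP_L = w: 17·9·L^(-2/3) = 4.25.
So L^(-2/3) = 1/36, which gives L = 216.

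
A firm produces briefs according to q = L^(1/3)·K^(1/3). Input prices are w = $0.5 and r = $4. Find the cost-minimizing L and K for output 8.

L* = 64, K* = 8

Cost minimization requires the marginal rate of technical substitution to equal the input-price ratio: MP_L/MP_K = w/r.
Here MP_L/MP_K = (1/3)·(K/L)/(1/3) = (K/L). Setting this equal to 0.5/4 = 0.125 gives K = 0.125L.
Substituting into q = 8: L^(1/3)·(0.125L)^(1/3) = 8.
Solving, L = 64 and K = 8.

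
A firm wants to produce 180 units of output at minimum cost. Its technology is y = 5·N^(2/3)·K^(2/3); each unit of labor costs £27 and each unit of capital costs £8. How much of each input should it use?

Cost minimization requires the marginal rate of technical substitution to equal the input-price ratio: MP_N/MP_K = w/r.
Here MP_N/MP_K = (2/3)·(K/N)/(2/3) = (K/N). Setting this equal to 27/8 = 3.375 gives K = 3.375N.
Substituting into y = 180: 5·N^(2/3)·(3.375N)^(2/3) = 180.
Solving, N = 8 and K = 27.

N* = 8, K* = 27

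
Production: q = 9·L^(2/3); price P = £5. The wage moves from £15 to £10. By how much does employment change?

From P·MP_L = w with MP_L = 6·L^(-1/3), the labor demand is L(w) = (30/w)^(3).
At w = 15: L = 8. At w = 10: L = 27.
ΔL = 27 − 8 = 19.

ΔL = 19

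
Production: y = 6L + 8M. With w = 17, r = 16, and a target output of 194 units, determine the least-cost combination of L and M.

L* = 0, M* = 24.25

The inputs are perfect substitutes, so the firm uses whichever has the lower cost per unit of output.
Cost per unit of output via L is w/6 = 17/6; via M it is r/8 = 2. M is cheaper.
Producing y = 194 with M alone: L = 0, M = 24.25.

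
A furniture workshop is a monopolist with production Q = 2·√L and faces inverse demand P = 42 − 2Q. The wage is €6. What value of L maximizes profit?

Marginal revenue from the inverse demand is MR = 42 − 4Q.
The marginal product is MP_L = L^(-1/2).
A monopolist hires until marginal revenue product equals the wage: MR·MP_L = w.
At L, Q = 2·√L. Substituting and solving: (42 − 8·√L)·L^(-1/2) = 6 gives L = 9.

L* = 9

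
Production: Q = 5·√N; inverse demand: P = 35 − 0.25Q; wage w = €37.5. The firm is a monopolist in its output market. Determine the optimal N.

Marginal revenue from the inverse demand is MR = 35 − 0.5Q.
The marginal product is MP_N = 2.5·N^(-1/2).
A monopolist hires until marginal revenue product equals the wage: MR·MP_N = w.
At N, Q = 5·√N. Substituting and solving: (35 − 2.5·√N)·2.5·N^(-1/2) = 37.5 gives N = 4.

N* = 4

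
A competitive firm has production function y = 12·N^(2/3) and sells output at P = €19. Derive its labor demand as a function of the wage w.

N(w) = 3511808/w³

MP_N = (2/3)·12·N^(-1/3) = 8·N^(-1/3).
Setting P·MP_N = w: 152·N^(-1/3) = w.
Solving for N: N^(-1/3) = w/152, so N = (152/w)^(3).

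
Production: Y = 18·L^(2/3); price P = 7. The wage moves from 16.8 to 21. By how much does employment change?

ΔL = -61

From P·MP_L = w with MP_L = 12·L^(-1/3), the labor demand is L(w) = (84/w)^(3).
At w = 16.8: L = 125. At w = 21: L = 64.
ΔL = 64 − 125 = -61.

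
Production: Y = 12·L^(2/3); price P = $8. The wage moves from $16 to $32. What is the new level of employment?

L* = 8

From P·MP_L = w with MP_L = 8·L^(-1/3), the labor demand is L(w) = (64/w)^(3).
At w = 16: L = 64. At w = 32: L = 8.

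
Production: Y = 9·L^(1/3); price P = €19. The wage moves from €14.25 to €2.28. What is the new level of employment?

From P·MP_L = w with MP_L = 3·L^(-2/3), the labor demand is L(w) = (57/w)^(3/2).
At w = 14.25: L = 8. At w = 2.28: L = 125.

L* = 125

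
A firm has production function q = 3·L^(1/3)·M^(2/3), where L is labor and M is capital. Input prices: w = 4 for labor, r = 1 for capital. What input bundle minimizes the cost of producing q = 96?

L* = 8, M* = 64

Cost minimization requires the marginal rate of technical substitution to equal the input-price ratio: MP_L/MP_M = w/r.
Here MP_L/MP_M = (1/3)·(M/L)/(2/3) = 0.5·(M/L). Setting this equal to 4/1 = 4 gives M = 8L.
Substituting into q = 96: 3·L^(1/3)·(8L)^(2/3) = 96.
Solving, L = 8 and M = 64.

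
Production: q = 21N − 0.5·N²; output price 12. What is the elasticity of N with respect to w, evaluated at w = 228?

From P·MP_N = w with MP_N = 21 − N, labor demand is N(w) = 21 − w/12.
dN/dw = −1/(12) = -1/12.
At w = 228, N = 2, so ε = (dN/dw)·(w/N) = (-1/12)·(228/2) = -9.5.

ε = -9.5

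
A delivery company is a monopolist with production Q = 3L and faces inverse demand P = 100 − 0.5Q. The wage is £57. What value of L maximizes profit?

Marginal revenue from the inverse demand is MR = 100 − Q.
The marginal product is MP_L = 3.
A monopolist hires until marginal revenue product equals the wage: MR·MP_L = w.
(100 − 3L)·3 = 57, so L = 27.

L* = 27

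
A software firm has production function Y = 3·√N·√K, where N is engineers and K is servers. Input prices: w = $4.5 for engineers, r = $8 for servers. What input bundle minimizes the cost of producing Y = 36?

Cost minimization requires the marginal rate of technical substitution to equal the input-price ratio: MP_N/MP_K = w/r.
Here MP_N/MP_K = (1/2)·(K/N)/(1/2) = (K/N). Setting this equal to 4.5/8 = 0.5625 gives K = 0.5625N.
Substituting into Y = 36: 3·N^(1/2)·(0.5625N)^(1/2) = 36.
Solving, N = 16 and K = 9.

N* = 16, K* = 9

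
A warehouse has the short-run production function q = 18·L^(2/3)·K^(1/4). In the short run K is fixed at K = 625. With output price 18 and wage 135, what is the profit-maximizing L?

With K = 625, MP_L = (2/3)·18·L^(-1/3)·625^(1/4) = 60·L^(-1/3).
Profit maximization for a price taker requires P·MP_L = w: 18·60·L^(-1/3) = 135.
So L^(-1/3) = 0.125, which gives L = 512.

L* = 512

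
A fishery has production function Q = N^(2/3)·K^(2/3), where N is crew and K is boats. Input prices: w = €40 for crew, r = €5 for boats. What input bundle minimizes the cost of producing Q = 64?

Cost minimization requires the marginal rate of technical substitution to equal the input-price ratio: MP_N/MP_K = w/r.
Here MP_N/MP_K = (2/3)·(K/N)/(2/3) = (K/N). Setting this equal to 40/5 = 8 gives K = 8N.
Substituting into Q = 64: N^(2/3)·(8N)^(2/3) = 64.
Solving, N = 8 and K = 64.

N* = 8, K* = 64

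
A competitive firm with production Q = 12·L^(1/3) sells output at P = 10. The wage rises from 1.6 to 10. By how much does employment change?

ΔL = -117

From P·MP_L = w with MP_L = 4·L^(-2/3), the labor demand is L(w) = (40/w)^(3/2).
At w = 1.6: L = 125. At w = 10: L = 8.
ΔL = 8 − 125 = -117.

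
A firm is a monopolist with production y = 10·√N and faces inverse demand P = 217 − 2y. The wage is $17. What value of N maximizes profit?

Marginal revenue from the inverse demand is MR = 217 − 4y.
The marginal product is MP_N = 5·N^(-1/2).
A monopolist hires until marginal revenue product equals the wage: MR·MP_N = w.
At N, y = 10·√N. Substituting and solving: (217 − 40·√N)·5·N^(-1/2) = 17 gives N = 25.

N* = 25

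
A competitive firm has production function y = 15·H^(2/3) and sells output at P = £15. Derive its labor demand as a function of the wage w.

MP_H = (2/3)·15·H^(-1/3) = 10·H^(-1/3).
Setting P·MP_H = w: 150·H^(-1/3) = w.
Solving for H: H^(-1/3) = w/150, so H = (150/w)^(3).

H(w) = 3375000/w³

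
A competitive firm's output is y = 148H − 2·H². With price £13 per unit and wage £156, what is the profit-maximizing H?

H* = 34

The marginal product of H is MP_H = 148 − 4H.
A price-taking firm hires until the value of the marginal product equals the wage: P·MP_H = w, so 13·(148 − 4H) = 156.
Then 148 − 4H = 12, giving H = 34.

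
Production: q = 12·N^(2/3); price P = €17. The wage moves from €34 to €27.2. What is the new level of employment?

From P·MP_N = w with MP_N = 8·N^(-1/3), the labor demand is N(w) = (136/w)^(3).
At w = 34: N = 64. At w = 27.2: N = 125.

N* = 125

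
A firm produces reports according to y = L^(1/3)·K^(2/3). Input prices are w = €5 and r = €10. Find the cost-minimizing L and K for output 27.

Cost minimization requires the marginal rate of technical substitution to equal the input-price ratio: MP_L/MP_K = w/r.
Here MP_L/MP_K = (1/3)·(K/L)/(2/3) = 0.5·(K/L). Setting this equal to 5/10 = 0.5 gives K = L.
Substituting into y = 27: L^(1/3)·(L)^(2/3) = 27.
Solving, L = 27 and K = 27.

L* = 27, K* = 27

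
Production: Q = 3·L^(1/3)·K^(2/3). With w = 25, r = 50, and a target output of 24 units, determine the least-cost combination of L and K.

Cost minimization requires the marginal rate of technical substitution to equal the input-price ratio: MP_L/MP_K = w/r.
Here MP_L/MP_K = (1/3)·(K/L)/(2/3) = 0.5·(K/L). Setting this equal to 25/50 = 0.5 gives K = L.
Substituting into Q = 24: 3·L^(1/3)·(L)^(2/3) = 24.
Solving, L = 8 and K = 8.

L* = 8, K* = 8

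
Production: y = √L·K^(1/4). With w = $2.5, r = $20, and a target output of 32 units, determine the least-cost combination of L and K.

Cost minimization requires the marginal rate of technical substitution to equal the input-price ratio: MP_L/MP_K = w/r.
Here MP_L/MP_K = (1/2)·(K/L)/(1/4) = 2·(K/L). Setting this equal to 2.5/20 = 0.125 gives K = 0.0625L.
Substituting into y = 32: L^(1/2)·(0.0625L)^(1/4) = 32.
Solving, L = 256 and K = 16.

L* = 256, K* = 16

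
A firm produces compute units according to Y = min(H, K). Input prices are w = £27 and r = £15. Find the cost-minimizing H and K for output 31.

With a fixed-proportions technology, the cost-minimizing bundle uses no slack in either input: H = K = Y.
So H = 31 and K = 31.

H* = 31, K* = 31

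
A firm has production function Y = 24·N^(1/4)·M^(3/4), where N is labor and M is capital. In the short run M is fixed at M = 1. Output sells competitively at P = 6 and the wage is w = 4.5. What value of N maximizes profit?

With M = 1, MP_N = (1/4)·24·N^(-3/4)·1^(3/4) = 6·N^(-3/4).
Profit maximization for a price taker requires P·MP_N = w: 6·6·N^(-3/4) = 4.5.
So N^(-3/4) = 0.125, which gives N = 16.

N* = 16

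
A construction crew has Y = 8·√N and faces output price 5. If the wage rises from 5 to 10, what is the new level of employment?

N* = 4

From P·MP_N = w with MP_N = 4·N^(-1/2), the labor demand is N(w) = (20/w)^(2).
At w = 5: N = 16. At w = 10: N = 4.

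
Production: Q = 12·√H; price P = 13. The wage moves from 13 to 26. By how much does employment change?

From P·MP_H = w with MP_H = 6·H^(-1/2), the labor demand is H(w) = (78/w)^(2).
At w = 13: H = 36. At w = 26: H = 9.
ΔH = 9 − 36 = -27.

ΔH = -27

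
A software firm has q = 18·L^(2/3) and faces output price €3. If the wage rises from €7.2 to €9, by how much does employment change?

From P·MP_L = w with MP_L = 12·L^(-1/3), the labor demand is L(w) = (36/w)^(3).
At w = 7.2: L = 125. At w = 9: L = 64.
ΔL = 64 − 125 = -61.

ΔL = -61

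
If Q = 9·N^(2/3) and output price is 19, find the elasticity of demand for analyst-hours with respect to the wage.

MP_N = (2/3)·9·N^(-1/3), so P·MP_N = w gives 114·N^(-1/3) = w.
Solving, N(w) = (114/w)^(3). This is a constant-elasticity form: N ∝ w^(−3), so ε = −3.

ε = -3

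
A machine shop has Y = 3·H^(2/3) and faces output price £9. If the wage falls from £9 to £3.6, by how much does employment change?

From P·MP_H = w with MP_H = 2·H^(-1/3), the labor demand is H(w) = (18/w)^(3).
At w = 9: H = 8. At w = 3.6: H = 125.
ΔH = 125 − 8 = 117.

ΔH = 117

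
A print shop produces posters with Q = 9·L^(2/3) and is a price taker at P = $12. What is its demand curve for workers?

MP_L = (2/3)·9·L^(-1/3) = 6·L^(-1/3).
Setting P·MP_L = w: 72·L^(-1/3) = w.
Solving for L: L^(-1/3) = w/72, so L = (72/w)^(3).

L(w) = 373248/w³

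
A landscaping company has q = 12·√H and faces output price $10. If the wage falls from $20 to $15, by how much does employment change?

From P·MP_H = w with MP_H = 6·H^(-1/2), the labor demand is H(w) = (60/w)^(2).
At w = 20: H = 9. At w = 15: H = 16.
ΔH = 16 − 9 = 7.

ΔH = 7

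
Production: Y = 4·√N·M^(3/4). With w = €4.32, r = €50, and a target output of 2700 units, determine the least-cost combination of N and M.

N* = 625, M* = 81

Cost minimization requires the marginal rate of technical substitution to equal the input-price ratio: MP_N/MP_M = w/r.
Here MP_N/MP_M = (1/2)·(M/N)/(3/4) = (2/3)·(M/N). Setting this equal to 4.32/50 = 0.0864 gives M = 0.1296N.
Substituting into Y = 2700: 4·N^(1/2)·(0.1296N)^(3/4) = 2700.
Solving, N = 625 and M = 81.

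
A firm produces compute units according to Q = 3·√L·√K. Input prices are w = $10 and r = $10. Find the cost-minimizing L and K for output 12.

L* = 4, K* = 4

Cost minimization requires the marginal rate of technical substitution to equal the input-price ratio: MP_L/MP_K = w/r.
Here MP_L/MP_K = (1/2)·(K/L)/(1/2) = (K/L). Setting this equal to 10/10 = 1 gives K = L.
Substituting into Q = 12: 3·L^(1/2)·(L)^(1/2) = 12.
Solving, L = 4 and K = 4.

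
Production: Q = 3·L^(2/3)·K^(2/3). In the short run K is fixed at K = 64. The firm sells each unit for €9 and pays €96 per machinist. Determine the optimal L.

L* = 27

With K = 64, MP_L = (2/3)·3·L^(-1/3)·64^(2/3) = 32·L^(-1/3).
Profit maximization for a price taker requires P·MP_L = w: 9·32·L^(-1/3) = 96.
So L^(-1/3) = 1/3, which gives L = 27.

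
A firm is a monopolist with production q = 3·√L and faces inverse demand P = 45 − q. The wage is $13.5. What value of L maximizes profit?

Marginal revenue from the inverse demand is MR = 45 − 2q.
The marginal product is MP_L = 1.5·L^(-1/2).
A monopolist hires until marginal revenue product equals the wage: MR·MP_L = w.
At L, q = 3·√L. Substituting and solving: (45 − 6·√L)·1.5·L^(-1/2) = 13.5 gives L = 9.

L* = 9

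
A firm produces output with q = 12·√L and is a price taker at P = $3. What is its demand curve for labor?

L(w) = 324/w²

MP_L = (1/2)·12·L^(-1/2) = 6·L^(-1/2).
Setting P·MP_L = w: 18·L^(-1/2) = w.
Solving for L: L^(-1/2) = w/18, so L = (18/w)^(2).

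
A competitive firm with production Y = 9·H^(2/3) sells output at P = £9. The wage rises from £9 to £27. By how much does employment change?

From P·MP_H = w with MP_H = 6·H^(-1/3), the labor demand is H(w) = (54/w)^(3).
At w = 9: H = 216. At w = 27: H = 8.
ΔH = 8 − 216 = -208.

ΔH = -208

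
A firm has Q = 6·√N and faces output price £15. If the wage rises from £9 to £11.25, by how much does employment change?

ΔN = -9

From P·MP_N = w with MP_N = 3·N^(-1/2), the labor demand is N(w) = (45/w)^(2).
At w = 9: N = 25. At w = 11.25: N = 16.
ΔN = 16 − 25 = -9.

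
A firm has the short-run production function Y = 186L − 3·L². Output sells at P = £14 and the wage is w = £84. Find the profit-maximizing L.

The marginal product of L is MP_L = 186 − 6L.
A price-taking firm hires until the value of the marginal product equals the wage: P·MP_L = w, so 14·(186 − 6L) = 84.
Then 186 − 6L = 6, giving L = 30.

L* = 30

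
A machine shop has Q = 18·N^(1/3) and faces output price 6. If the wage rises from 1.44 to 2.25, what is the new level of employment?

From P·MP_N = w with MP_N = 6·N^(-2/3), the labor demand is N(w) = (36/w)^(3/2).
At w = 1.44: N = 125. At w = 2.25: N = 64.

N* = 64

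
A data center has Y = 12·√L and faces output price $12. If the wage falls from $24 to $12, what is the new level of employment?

From P·MP_L = w with MP_L = 6·L^(-1/2), the labor demand is L(w) = (72/w)^(2).
At w = 24: L = 9. At w = 12: L = 36.

L* = 36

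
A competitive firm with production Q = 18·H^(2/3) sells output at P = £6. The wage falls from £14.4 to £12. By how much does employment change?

ΔH = 91

From P·MP_H = w with MP_H = 12·H^(-1/3), the labor demand is H(w) = (72/w)^(3).
At w = 14.4: H = 125. At w = 12: H = 216.
ΔH = 216 − 125 = 91.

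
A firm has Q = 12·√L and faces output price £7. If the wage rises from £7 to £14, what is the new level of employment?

L* = 9

From P·MP_L = w with MP_L = 6·L^(-1/2), the labor demand is L(w) = (42/w)^(2).
At w = 7: L = 36. At w = 14: L = 9.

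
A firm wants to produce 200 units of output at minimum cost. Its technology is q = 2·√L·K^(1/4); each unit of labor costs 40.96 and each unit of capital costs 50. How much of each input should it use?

L* = 625, K* = 256

Cost minimization requires the marginal rate of technical substitution to equal the input-price ratio: MP_L/MP_K = w/r.
Here MP_L/MP_K = (1/2)·(K/L)/(1/4) = 2·(K/L). Setting this equal to 40.96/50 = 0.8192 gives K = 0.4096L.
Substituting into q = 200: 2·L^(1/2)·(0.4096L)^(1/4) = 200.
Solving, L = 625 and K = 256.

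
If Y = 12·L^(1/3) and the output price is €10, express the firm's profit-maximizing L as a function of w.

MP_L = (1/3)·12·L^(-2/3) = 4·L^(-2/3).
Setting P·MP_L = w: 40·L^(-2/3) = w.
Solving for L: L^(-2/3) = w/40, so L = (40/w)^(3/2).

L(w) = (40/w)^(3/2)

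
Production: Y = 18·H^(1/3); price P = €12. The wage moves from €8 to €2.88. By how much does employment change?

From P·MP_H = w with MP_H = 6·H^(-2/3), the labor demand is H(w) = (72/w)^(3/2).
At w = 8: H = 27. At w = 2.88: H = 125.
ΔH = 125 − 27 = 98.

ΔH = 98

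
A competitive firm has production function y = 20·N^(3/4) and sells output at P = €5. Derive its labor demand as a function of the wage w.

N(w) = (75/w)^(4)

MP_N = (3/4)·20·N^(-1/4) = 15·N^(-1/4).
Setting P·MP_N = w: 75·N^(-1/4) = w.
Solving for N: N^(-1/4) = w/75, so N = (75/w)^(4).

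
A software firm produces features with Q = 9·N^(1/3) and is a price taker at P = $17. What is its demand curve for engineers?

N(w) = (51/w)^(3/2)

MP_N = (1/3)·9·N^(-2/3) = 3·N^(-2/3).
Setting P·MP_N = w: 51·N^(-2/3) = w.
Solving for N: N^(-2/3) = w/51, so N = (51/w)^(3/2).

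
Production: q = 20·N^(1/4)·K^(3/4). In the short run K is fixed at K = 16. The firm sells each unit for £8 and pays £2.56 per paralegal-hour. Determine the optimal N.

With K = 16, MP_N = (1/4)·20·N^(-3/4)·16^(3/4) = 40·N^(-3/4).
Profit maximization for a price taker requires P·MP_N = w: 8·40·N^(-3/4) = 2.56.
So N^(-3/4) = 0.008, which gives N = 625.

N* = 625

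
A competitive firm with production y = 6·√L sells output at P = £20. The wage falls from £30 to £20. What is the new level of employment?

L* = 9

From P·MP_L = w with MP_L = 3·L^(-1/2), the labor demand is L(w) = (60/w)^(2).
At w = 30: L = 4. At w = 20: L = 9.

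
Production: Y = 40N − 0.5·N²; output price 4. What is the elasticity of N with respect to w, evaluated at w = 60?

From P·MP_N = w with MP_N = 40 − N, labor demand is N(w) = 40 − w/4.
dN/dw = −1/(4) = -0.25.
At w = 60, N = 25, so ε = (dN/dw)·(w/N) = (-0.25)·(60/25) = -0.6.

ε = -0.6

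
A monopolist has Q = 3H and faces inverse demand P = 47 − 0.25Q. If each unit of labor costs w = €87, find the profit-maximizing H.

H* = 12

Marginal revenue from the inverse demand is MR = 47 − 0.5Q.
The marginal product is MP_H = 3.
A monopolist hires until marginal revenue product equals the wage: MR·MP_H = w.
(47 − 1.5H)·3 = 87, so H = 12.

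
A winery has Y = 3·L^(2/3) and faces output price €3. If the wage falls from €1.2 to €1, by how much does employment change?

ΔL = 91

From P·MP_L = w with MP_L = 2·L^(-1/3), the labor demand is L(w) = (6/w)^(3).
At w = 1.2: L = 125. At w = 1: L = 216.
ΔL = 216 − 125 = 91.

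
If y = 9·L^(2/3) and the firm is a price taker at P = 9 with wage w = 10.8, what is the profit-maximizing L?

MP_L = (2/3)·9·L^(-1/3) = 6·L^(-1/3).
Profit maximization for a price taker requires P·MP_L = w: 9·6·L^(-1/3) = 10.8.
So L^(-1/3) = 0.2, which gives L = 125.

L* = 125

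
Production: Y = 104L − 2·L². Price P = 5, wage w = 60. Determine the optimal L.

The marginal product of L is MP_L = 104 − 4L.
A price-taking firm hires until the value of the marginal product equals the wage: P·MP_L = w, so 5·(104 − 4L) = 60.
Then 104 − 4L = 12, giving L = 23.

L* = 23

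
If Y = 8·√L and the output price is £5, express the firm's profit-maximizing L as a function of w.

MP_L = (1/2)·8·L^(-1/2) = 4·L^(-1/2).
Setting P·MP_L = w: 20·L^(-1/2) = w.
Solving for L: L^(-1/2) = w/20, so L = (20/w)^(2).

L(w) = 400/w²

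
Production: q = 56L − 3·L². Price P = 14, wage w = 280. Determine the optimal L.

L* = 6

The marginal product of L is MP_L = 56 − 6L.
A price-taking firm hires until the value of the marginal product equals the wage: P·MP_L = w, so 14·(56 − 6L) = 280.
Then 56 − 6L = 20, giving L = 6.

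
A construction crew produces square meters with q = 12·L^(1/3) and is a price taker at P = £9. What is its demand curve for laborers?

MP_L = (1/3)·12·L^(-2/3) = 4·L^(-2/3).
Setting P·MP_L = w: 36·L^(-2/3) = w.
Solving for L: L^(-2/3) = w/36, so L = (36/w)^(3/2).

L(w) = (36/w)^(3/2)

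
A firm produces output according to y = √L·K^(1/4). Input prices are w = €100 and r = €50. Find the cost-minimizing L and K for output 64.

Cost minimization requires the marginal rate of technical substitution to equal the input-price ratio: MP_L/MP_K = w/r.
Here MP_L/MP_K = (1/2)·(K/L)/(1/4) = 2·(K/L). Setting this equal to 100/50 = 2 gives K = L.
Substituting into y = 64: L^(1/2)·(L)^(1/4) = 64.
Solving, L = 256 and K = 256.

L* = 256, K* = 256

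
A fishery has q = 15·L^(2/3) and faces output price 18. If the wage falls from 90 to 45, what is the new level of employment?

L* = 64

From P·MP_L = w with MP_L = 10·L^(-1/3), the labor demand is L(w) = (180/w)^(3).
At w = 90: L = 8. At w = 45: L = 64.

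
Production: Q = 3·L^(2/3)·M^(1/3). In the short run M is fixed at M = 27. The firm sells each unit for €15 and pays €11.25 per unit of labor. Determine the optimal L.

L* = 512

With M = 27, MP_L = (2/3)·3·L^(-1/3)·27^(1/3) = 6·L^(-1/3).
Profit maximization for a price taker requires P·MP_L = w: 15·6·L^(-1/3) = 11.25.
So L^(-1/3) = 0.125, which gives L = 512.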